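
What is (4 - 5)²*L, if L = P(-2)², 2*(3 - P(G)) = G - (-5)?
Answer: 9/4 ≈ 2.2500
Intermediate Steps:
P(G) = ½ - G/2 (P(G) = 3 - (G - (-5))/2 = 3 - (G - 1*(-5))/2 = 3 - (G + 5)/2 = 3 - (5 + G)/2 = 3 + (-5/2 - G/2) = ½ - G/2)
L = 9/4 (L = (½ - ½*(-2))² = (½ + 1)² = (3/2)² = 9/4 ≈ 2.2500)
(4 - 5)²*L = (4 - 5)²*(9/4) = (-1)²*(9/4) = 1*(9/4) = 9/4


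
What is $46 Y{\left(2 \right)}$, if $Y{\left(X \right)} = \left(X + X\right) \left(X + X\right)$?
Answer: $736$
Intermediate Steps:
$Y{\left(X \right)} = 4 X^{2}$ ($Y{\left(X \right)} = 2 X 2 X = 4 X^{2}$)
$46 Y{\left(2 \right)} = 46 \cdot 4 \cdot 2^{2} = 46 \cdot 4 \cdot 4 = 46 \cdot 16 = 736$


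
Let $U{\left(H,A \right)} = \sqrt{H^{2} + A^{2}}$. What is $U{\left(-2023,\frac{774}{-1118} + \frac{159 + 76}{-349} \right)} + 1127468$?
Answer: $1127468 + \frac{\sqrt{84242165469617}}{4537} \approx 1.1295 \cdot 10^{6}$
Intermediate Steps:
$U{\left(H,A \right)} = \sqrt{A^{2} + H^{2}}$
$U{\left(-2023,\frac{774}{-1118} + \frac{159 + 76}{-349} \right)} + 1127468 = \sqrt{\left(\frac{774}{-1118} + \frac{159 + 76}{-349}\right)^{2} + \left(-2023\right)^{2}} + 1127468 = \sqrt{\left(774 \left(- \frac{1}{1118}\right) + 235 \left(- \frac{1}{349}\right)\right)^{2} + 4092529} + 1127468 = \sqrt{\left(- \frac{9}{13} - \frac{235}{349}\right)^{2} + 4092529} + 1127468 = \sqrt{\left(- \frac{6196}{4537}\right)^{2} + 4092529} + 1127468 = \sqrt{\frac{38390416}{20584369} + 4092529} + 1127468 = \sqrt{\frac{84242165469617}{20584369}} + 1127468 = \frac{\sqrt{84242165469617}}{4537} + 1127468 = 1127468 + \frac{\sqrt{84242165469617}}{4537}$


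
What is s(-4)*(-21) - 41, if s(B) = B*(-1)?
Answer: -125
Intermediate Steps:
s(B) = -B
s(-4)*(-21) - 41 = -1*(-4)*(-21) - 41 = 4*(-21) - 41 = -84 - 41 = -125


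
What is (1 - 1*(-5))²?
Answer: 36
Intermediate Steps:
(1 - 1*(-5))² = (1 + 5)² = 6² = 36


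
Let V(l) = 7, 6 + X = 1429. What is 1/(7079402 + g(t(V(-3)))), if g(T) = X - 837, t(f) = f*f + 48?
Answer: 1/7079988 ≈ 1.4124e-7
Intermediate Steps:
X = 1423 (X = -6 + 1429 = 1423)
t(f) = 48 + f² (t(f) = f² + 48 = 48 + f²)
g(T) = 586 (g(T) = 1423 - 837 = 586)
1/(7079402 + g(t(V(-3)))) = 1/(7079402 + 586) = 1/7079988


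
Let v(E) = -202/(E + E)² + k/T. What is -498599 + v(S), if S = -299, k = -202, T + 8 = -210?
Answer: -9717386277389/19489418 ≈ -4.9860e+5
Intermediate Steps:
T = -218 (T = -8 - 210 = -218)
v(E) = 101/109 - 101/(2*E²) (v(E) = -202/(E + E)² - 202/(-218) = -202*1/(4*E²) - 202*(-1/218) = -202*1/(4*E²) + 101/109 = -101/(2*E²) + 101/109 = 101/109 - 101/(2*E²))
-498599 + v(S) = -498599 + (101/109 - 101/2/(-299)²) = -498599 + (101/109 - 101/2*1/89401) = -498599 + (101/109 - 101/178802) = -498599 + 18047993/19489418 = -9717386277389/19489418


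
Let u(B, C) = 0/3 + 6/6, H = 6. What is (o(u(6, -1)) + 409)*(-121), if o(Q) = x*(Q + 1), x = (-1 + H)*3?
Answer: -53119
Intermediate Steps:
x = 15 (x = (-1 + 6)*3 = 5*3 = 15)
u(B, C) = 1 (u(B, C) = 0*(⅓) + 6*(⅙) = 0 + 1 = 1)
o(Q) = 15 + 15*Q (o(Q) = 15*(Q + 1) = 15*(1 + Q) = 15 + 15*Q)
(o(u(6, -1)) + 409)*(-121) = ((15 + 15*1) + 409)*(-121) = ((15 + 15) + 409)*(-121) = (30 + 409)*(-121) = 439*(-121) = -53119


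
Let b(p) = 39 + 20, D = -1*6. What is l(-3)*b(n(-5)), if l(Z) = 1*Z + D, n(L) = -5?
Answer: -531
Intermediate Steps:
D = -6
l(Z) = -6 + Z (l(Z) = 1*Z - 6 = Z - 6 = -6 + Z)
b(p) = 59
l(-3)*b(n(-5)) = (-6 - 3)*59 = -9*59 = -531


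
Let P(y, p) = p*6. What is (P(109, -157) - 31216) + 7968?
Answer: -24190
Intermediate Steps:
P(y, p) = 6*p
(P(109, -157) - 31216) + 7968 = (6*(-157) - 31216) + 7968 = (-942 - 31216) + 7968 = -32158 + 7968 = -24190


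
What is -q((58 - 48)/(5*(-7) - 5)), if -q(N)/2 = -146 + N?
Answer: -585/2 ≈ -292.50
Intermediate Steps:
q(N) = 292 - 2*N (q(N) = -2*(-146 + N) = 292 - 2*N)
-q((58 - 48)/(5*(-7) - 5)) = -(292 - 2*(58 - 48)/(5*(-7) - 5)) = -(292 - 20/(-35 - 5)) = -(292 - 20/(-40)) = -(292 - 20*(-1)/40) = -(292 - 2*(-1/4)) = -(292 + 1/2) = -1*585/2 = -585/2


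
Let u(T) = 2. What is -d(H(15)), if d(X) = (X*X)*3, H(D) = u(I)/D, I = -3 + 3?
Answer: -4/75 ≈ -0.053333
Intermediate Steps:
I = 0
H(D) = 2/D
d(X) = 3*X**2 (d(X) = X**2*3 = 3*X**2)
-d(H(15)) = -3*(2/15)**2 = -3*4/225 = -1*4/75 = -4/75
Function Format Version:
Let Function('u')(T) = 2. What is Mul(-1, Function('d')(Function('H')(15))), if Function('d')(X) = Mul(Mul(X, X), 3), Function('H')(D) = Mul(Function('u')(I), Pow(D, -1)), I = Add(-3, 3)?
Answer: Rational(-4, 75) ≈ -0.053333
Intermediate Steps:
I = 0
Function('H')(D) = Mul(2, Pow(D, -1))
Function('d')(X) = Mul(3, Pow(X, 2)) (Function('d')(X) = Mul(Pow(X, 2), 3) = Mul(3, Pow(X, 2)))
Mul(-1, Function('d')(Function('H')(15))) = Mul(-1, Mul(3, Pow(Mul(2, Pow(15, -1)), 2))) = Mul(-1, Mul(3, Pow(Mul(2, Rational(1, 15)), 2))) = Mul(-1, Mul(3, Pow(Rational(2, 15), 2))) = Mul(-1, Mul(3, Rational(4, 225))) = Mul(-1, Rational(4, 75)) = Rational(-4, 75)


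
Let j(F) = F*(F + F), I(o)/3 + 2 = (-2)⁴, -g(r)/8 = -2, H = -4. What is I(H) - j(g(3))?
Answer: -470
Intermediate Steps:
g(r) = 16 (g(r) = -8*(-2) = 16)
I(o) = 42 (I(o) = -6 + 3*(-2)⁴ = -6 + 3*16 = -6 + 48 = 42)
j(F) = 2*F² (j(F) = F*(2*F) = 2*F²)
I(H) - j(g(3)) = 42 - 2*16² = 42 - 2*256 = 42 - 1*512 = 42 - 512 = -470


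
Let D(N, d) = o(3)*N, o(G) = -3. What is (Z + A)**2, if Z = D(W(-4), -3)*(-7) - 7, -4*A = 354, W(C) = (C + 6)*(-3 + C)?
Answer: 606841/4 ≈ 1.5171e+5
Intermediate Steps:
W(C) = (-3 + C)*(6 + C) (W(C) = (6 + C)*(-3 + C) = (-3 + C)*(6 + C))
A = -177/2 (A = -1/4*354 = -177/2 ≈ -88.500)
D(N, d) = -3*N
Z = -301 (Z = -3*(-18 + (-4)**2 + 3*(-4))*(-7) - 7 = -3*(-18 + 16 - 12)*(-7) - 7 = -3*(-14)*(-7) - 7 = 42*(-7) - 7 = -294 - 7 = -301)
(Z + A)**2 = (-301 - 177/2)**2 = (-779/2)**2 = 606841/4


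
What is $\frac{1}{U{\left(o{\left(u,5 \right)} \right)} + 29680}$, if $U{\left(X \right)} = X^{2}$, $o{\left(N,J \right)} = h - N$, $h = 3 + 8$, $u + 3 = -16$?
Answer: $\frac{1}{30580} \approx 3.2701 \cdot 10^{-5}$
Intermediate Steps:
$u = -19$ ($u = -3 - 16 = -19$)
$h = 11$
$o{\left(N,J \right)} = 11 - N$
$\frac{1}{U{\left(o{\left(u,5 \right)} \right)} + 29680} = \frac{1}{\left(11 - -19\right)^{2} + 29680} = \frac{1}{\left(11 + 19\right)^{2} + 29680} = \frac{1}{30^{2} + 29680} = \frac{1}{900 + 29680} = \frac{1}{30580}$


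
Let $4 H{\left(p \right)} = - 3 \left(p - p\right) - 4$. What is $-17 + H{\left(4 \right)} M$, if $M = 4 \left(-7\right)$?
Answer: $11$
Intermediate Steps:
$H{\left(p \right)} = -1$ ($H{\left(p \right)} = \frac{- 3 \left(p - p\right) - 4}{4} = \frac{\left(-3\right) 0 - 4}{4} = \frac{0 - 4}{4} = \frac{1}{4} \left(-4\right) = -1$)
$M = -28$
$-17 + H{\left(4 \right)} M = -17 - -28 = -17 + 28 = 11$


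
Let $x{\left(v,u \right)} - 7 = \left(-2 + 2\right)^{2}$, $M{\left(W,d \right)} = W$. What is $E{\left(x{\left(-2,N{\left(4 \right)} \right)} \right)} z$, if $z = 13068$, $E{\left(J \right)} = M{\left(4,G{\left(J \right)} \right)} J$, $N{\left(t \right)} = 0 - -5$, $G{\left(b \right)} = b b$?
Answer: $365904$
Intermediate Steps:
$G{\left(b \right)} = b^{2}$
$N{\left(t \right)} = 5$ ($N{\left(t \right)} = 0 + 5 = 5$)
$x{\left(v,u \right)} = 7$ ($x{\left(v,u \right)} = 7 + \left(-2 + 2\right)^{2} = 7 + 0^{2} = 7 + 0 = 7$)
$E{\left(J \right)} = 4 J$
$E{\left(x{\left(-2,N{\left(4 \right)} \right)} \right)} z = 4 \cdot 7 \cdot 13068 = 28 \cdot 13068 = 365904$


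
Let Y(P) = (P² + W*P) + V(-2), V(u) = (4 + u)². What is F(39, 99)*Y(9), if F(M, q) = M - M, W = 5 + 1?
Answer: 0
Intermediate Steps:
W = 6
F(M, q) = 0
Y(P) = 4 + P² + 6*P (Y(P) = (P² + 6*P) + (4 - 2)² = (P² + 6*P) + 2² = (P² + 6*P) + 4 = 4 + P² + 6*P)
F(39, 99)*Y(9) = 0*(4 + 9² + 6*9) = 0*(4 + 81 + 54) = 0*139 = 0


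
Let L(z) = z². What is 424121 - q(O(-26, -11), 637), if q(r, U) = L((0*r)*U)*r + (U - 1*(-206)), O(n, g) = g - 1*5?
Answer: 423278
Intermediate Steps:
O(n, g) = -5 + g (O(n, g) = g - 5 = -5 + g)
q(r, U) = 206 + U (q(r, U) = ((0*r)*U)²*r + (U - 1*(-206)) = (0*U)²*r + (U + 206) = 0²*r + (206 + U) = 0*r + (206 + U) = 0 + (206 + U) = 206 + U)
424121 - q(O(-26, -11), 637) = 424121 - (206 + 637) = 424121 - 1*843 = 424121 - 843 = 423278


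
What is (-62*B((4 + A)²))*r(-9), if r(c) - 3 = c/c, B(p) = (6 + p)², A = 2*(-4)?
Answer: -120032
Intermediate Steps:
A = -8
r(c) = 4 (r(c) = 3 + c/c = 3 + 1 = 4)
(-62*B((4 + A)²))*r(-9) = -62*(6 + (4 - 8)²)²*4 = -62*(6 + (-4)²)²*4 = -62*(6 + 16)²*4 = -62*22²*4 = -62*484*4 = -30008*4 = -120032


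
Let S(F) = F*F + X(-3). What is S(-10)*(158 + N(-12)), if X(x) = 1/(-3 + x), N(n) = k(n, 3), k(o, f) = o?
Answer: 43727/3 ≈ 14576.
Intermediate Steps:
N(n) = n
S(F) = -⅙ + F² (S(F) = F*F + 1/(-3 - 3) = F² + 1/(-6) = F² - ⅙ = -⅙ + F²)
S(-10)*(158 + N(-12)) = (-⅙ + (-10)²)*(158 - 12) = (-⅙ + 100)*146 = (599/6)*146 = 43727/3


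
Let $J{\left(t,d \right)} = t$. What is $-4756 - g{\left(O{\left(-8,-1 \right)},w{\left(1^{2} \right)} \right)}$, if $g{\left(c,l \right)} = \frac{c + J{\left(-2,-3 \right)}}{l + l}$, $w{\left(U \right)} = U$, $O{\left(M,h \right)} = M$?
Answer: $-4751$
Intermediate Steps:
$g{\left(c,l \right)} = \frac{-2 + c}{2 l}$ ($g{\left(c,l \right)} = \frac{c - 2}{l + l} = \frac{-2 + c}{2 l}$)
$-4756 - g{\left(O{\left(-8,-1 \right)},w{\left(1^{2} \right)} \right)} = -4756 - \frac{-2 - 8}{2 \cdot 1^{2}} = -4756 - \frac{1}{2} \cdot 1^{-1} \left(-10\right) = -4756 - \frac{1}{2} \cdot 1 \left(-10\right) = -4756 - -5 = -4756 + 5 = -4751$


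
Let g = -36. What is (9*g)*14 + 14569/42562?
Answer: -193046663/42562 ≈ -4535.7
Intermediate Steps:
(9*g)*14 + 14569/42562 = (9*(-36))*14 + 14569/42562 = -324*14 + 14569*(1/42562) = -4536 + 14569/42562 = -193046663/42562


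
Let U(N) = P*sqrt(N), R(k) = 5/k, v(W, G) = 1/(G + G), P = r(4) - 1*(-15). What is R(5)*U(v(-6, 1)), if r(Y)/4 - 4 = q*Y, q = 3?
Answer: 79*sqrt(2)/2 ≈ 55.861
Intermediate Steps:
r(Y) = 16 + 12*Y (r(Y) = 16 + 4*(3*Y) = 16 + 12*Y)
P = 79 (P = (16 + 12*4) - 1*(-15) = (16 + 48) + 15 = 64 + 15 = 79)
v(W, G) = 1/(2*G)
U(N) = 79*sqrt(N)
R(5)*U(v(-6, 1)) = (5/5)*(79*sqrt((1/2)/1)) = (5*(1/5))*(79*sqrt((1/2)*1)) = 1*(79*sqrt(1/2)) = 1*(79*(sqrt(2)/2)) = 1*(79*sqrt(2)/2) = 79*sqrt(2)/2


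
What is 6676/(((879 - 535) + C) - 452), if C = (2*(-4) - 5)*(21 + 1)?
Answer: -3338/197 ≈ -16.944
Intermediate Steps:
C = -286 (C = (-8 - 5)*22 = -13*22 = -286)
6676/(((879 - 535) + C) - 452) = 6676/(((879 - 535) - 286) - 452) = 6676/((344 - 286) - 452) = 6676/(58 - 452) = 6676/(-394) = 6676*(-1/394) = -3338/197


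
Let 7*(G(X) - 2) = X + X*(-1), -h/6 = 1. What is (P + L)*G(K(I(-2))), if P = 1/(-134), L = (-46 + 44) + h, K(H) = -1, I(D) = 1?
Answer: -1073/67 ≈ -16.015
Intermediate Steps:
h = -6 (h = -6*1 = -6)
G(X) = 2 (G(X) = 2 + (X + X*(-1))/7 = 2 + (X - X)/7 = 2 + (1/7)*0 = 2 + 0 = 2)
L = -8 (L = (-46 + 44) - 6 = -2 - 6 = -8)
P = -1/134 ≈ -0.0074627
(P + L)*G(K(I(-2))) = (-1/134 - 8)*2 = -1073/134*2 = -1073/67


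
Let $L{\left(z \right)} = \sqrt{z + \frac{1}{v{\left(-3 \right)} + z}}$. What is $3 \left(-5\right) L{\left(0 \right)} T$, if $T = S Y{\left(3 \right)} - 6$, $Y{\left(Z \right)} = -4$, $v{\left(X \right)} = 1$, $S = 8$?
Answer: $570$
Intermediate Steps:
$L{\left(z \right)} = \sqrt{z + \frac{1}{1 + z}}$
$T = -38$ ($T = 8 \left(-4\right) - 6 = -32 - 6 = -38$)
$3 \left(-5\right) L{\left(0 \right)} T = 3 \left(-5\right) \sqrt{\frac{1 + 0 \left(1 + 0\right)}{1 + 0}} \left(-38\right) = - 15 \sqrt{\frac{1 + 0 \cdot 1}{1}} \left(-38\right) = - 15 \sqrt{1 \left(1 + 0\right)} \left(-38\right) = - 15 \sqrt{1 \cdot 1} \left(-38\right) = - 15 \sqrt{1} \left(-38\right) = \left(-15\right) 1 \left(-38\right) = \left(-15\right) \left(-38\right) = 570$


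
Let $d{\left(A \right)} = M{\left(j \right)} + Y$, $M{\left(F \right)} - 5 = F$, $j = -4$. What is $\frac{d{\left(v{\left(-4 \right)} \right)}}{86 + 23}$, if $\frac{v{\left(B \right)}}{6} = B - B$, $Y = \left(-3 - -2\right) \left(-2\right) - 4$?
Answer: $- \frac{1}{109} \approx -0.0091743$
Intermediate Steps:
$M{\left(F \right)} = 5 + F$
$Y = -2$ ($Y = \left(-3 + 2\right) \left(-2\right) - 4 = \left(-1\right) \left(-2\right) - 4 = 2 - 4 = -2$)
$v{\left(B \right)} = 0$ ($v{\left(B \right)} = 6 \left(B - B\right) = 6 \cdot 0 = 0$)
$d{\left(A \right)} = -1$ ($d{\left(A \right)} = \left(5 - 4\right) - 2 = 1 - 2 = -1$)
$\frac{d{\left(v{\left(-4 \right)} \right)}}{86 + 23} = \frac{1}{86 + 23} \left(-1\right) = \frac{1}{109} \left(-1\right) = - \frac{1}{109}$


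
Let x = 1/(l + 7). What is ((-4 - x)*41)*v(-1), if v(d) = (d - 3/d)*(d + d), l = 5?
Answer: 2009/3 ≈ 669.67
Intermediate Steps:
v(d) = 2*d*(d - 3/d) (v(d) = (d - 3/d)*(2*d) = 2*d*(d - 3/d))
x = 1/12 (x = 1/(5 + 7) = 1/12 ≈ 0.083333)
((-4 - x)*41)*v(-1) = ((-4 - 1*1/12)*41)*(-6 + 2*(-1)²) = ((-4 - 1/12)*41)*(-6 + 2*1) = (-49/12*41)*(-6 + 2) = -2009/12*(-4) = 2009/3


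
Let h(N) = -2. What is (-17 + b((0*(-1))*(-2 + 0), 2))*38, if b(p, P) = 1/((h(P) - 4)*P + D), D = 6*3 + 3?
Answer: -5776/9 ≈ -641.78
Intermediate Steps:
D = 21 (D = 18 + 3 = 21)
b(p, P) = 1/(21 - 6*P) (b(p, P) = 1/((-2 - 4)*P + 21) = 1/(-6*P + 21) = 1/(21 - 6*P))
(-17 + b((0*(-1))*(-2 + 0), 2))*38 = (-17 + 1/(3*(7 - 2*2)))*38 = (-17 + 1/(3*(7 - 4)))*38 = (-17 + (⅓)/3)*38 = (-17 + (⅓)*(⅓))*38 = (-17 + ⅑)*38 = -152/9*38 = -5776/9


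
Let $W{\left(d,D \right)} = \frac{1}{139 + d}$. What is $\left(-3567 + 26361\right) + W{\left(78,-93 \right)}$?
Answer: $\frac{4946299}{217} \approx 22794.0$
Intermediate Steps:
$\left(-3567 + 26361\right) + W{\left(78,-93 \right)} = \left(-3567 + 26361\right) + \frac{1}{139 + 78} = 22794 + \frac{1}{217} = \frac{4946299}{217}$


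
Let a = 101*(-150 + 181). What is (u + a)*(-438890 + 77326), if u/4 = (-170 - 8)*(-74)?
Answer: -20182140916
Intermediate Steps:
u = 52688 (u = 4*((-170 - 8)*(-74)) = 4*(-178*(-74)) = 4*13172 = 52688)
a = 3131 (a = 101*31 = 3131)
(u + a)*(-438890 + 77326) = (52688 + 3131)*(-438890 + 77326) = 55819*(-361564) = -20182140916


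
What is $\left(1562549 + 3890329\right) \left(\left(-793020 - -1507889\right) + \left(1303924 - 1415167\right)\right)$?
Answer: $3291498935628$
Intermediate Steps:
$\left(1562549 + 3890329\right) \left(\left(-793020 - -1507889\right) + \left(1303924 - 1415167\right)\right) = 5452878 \left(\left(-793020 + 1507889\right) + \left(1303924 - 1415167\right)\right) = 5452878 \left(714869 - 111243\right) = 5452878 \cdot 603626 = 3291498935628$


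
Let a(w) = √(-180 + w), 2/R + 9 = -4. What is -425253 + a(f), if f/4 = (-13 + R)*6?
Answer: -425253 + 6*I*√2327/13 ≈ -4.2525e+5 + 22.264*I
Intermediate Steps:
R = -2/13 (R = 2/(-9 - 4) = 2/(-13) = 2*(-1/13) = -2/13 ≈ -0.15385)
f = -4104/13 (f = 4*((-13 - 2/13)*6) = 4*(-171/13*6) = 4*(-1026/13) = -4104/13 ≈ -315.69)
-425253 + a(f) = -425253 + √(-180 - 4104/13) = -425253 + √(-6444/13) = -425253 + 6*I*√2327/13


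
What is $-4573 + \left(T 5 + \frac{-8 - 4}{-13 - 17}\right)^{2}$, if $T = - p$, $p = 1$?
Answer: $- \frac{113796}{25} \approx -4551.8$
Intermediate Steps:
$T = -1$ ($T = \left(-1\right) 1 = -1$)
$-4573 + \left(T 5 + \frac{-8 - 4}{-13 - 17}\right)^{2} = -4573 + \left(\left(-1\right) 5 + \frac{-8 - 4}{-13 - 17}\right)^{2} = -4573 + \left(-5 - \frac{12}{-30}\right)^{2} = -4573 + \left(-5 - - \frac{2}{5}\right)^{2} = -4573 + \left(-5 + \frac{2}{5}\right)^{2} = -4573 + \left(- \frac{23}{5}\right)^{2} = -4573 + \frac{529}{25} = - \frac{113796}{25}$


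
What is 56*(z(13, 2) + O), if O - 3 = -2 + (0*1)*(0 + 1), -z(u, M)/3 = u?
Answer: -2128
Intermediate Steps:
z(u, M) = -3*u
O = 1 (O = 3 + (-2 + (0*1)*(0 + 1)) = 3 + (-2 + 0*1) = 3 + (-2 + 0) = 3 - 2 = 1)
56*(z(13, 2) + O) = 56*(-3*13 + 1) = 56*(-39 + 1) = 56*(-38) = -2128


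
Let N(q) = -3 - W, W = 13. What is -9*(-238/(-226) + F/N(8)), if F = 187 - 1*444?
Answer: -278505/1808 ≈ -154.04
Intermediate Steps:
N(q) = -16 (N(q) = -3 - 1*13 = -3 - 13 = -16)
F = -257 (F = 187 - 444 = -257)
-9*(-238/(-226) + F/N(8)) = -9*(-238/(-226) - 257/(-16)) = -9*(-238*(-1/226) - 257*(-1/16)) = -9*(119/113 + 257/16) = -9*30945/1808 = -278505/1808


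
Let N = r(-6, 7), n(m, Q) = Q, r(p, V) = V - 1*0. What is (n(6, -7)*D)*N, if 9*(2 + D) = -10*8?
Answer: 4802/9 ≈ 533.56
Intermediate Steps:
r(p, V) = V (r(p, V) = V + 0 = V)
N = 7
D = -98/9 (D = -2 + (-10*8)/9 = -2 + (1/9)*(-80) = -2 - 80/9 = -98/9 ≈ -10.889)
(n(6, -7)*D)*N = -7*(-98/9)*7 = (686/9)*7 = 4802/9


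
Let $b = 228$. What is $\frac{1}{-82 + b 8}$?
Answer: $\frac{1}{1742} \approx 0.00057405$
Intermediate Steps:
$\frac{1}{-82 + b 8} = \frac{1}{-82 + 228 \cdot 8} = \frac{1}{-82 + 1824} = \frac{1}{1742}$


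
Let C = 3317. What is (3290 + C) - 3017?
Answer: 3590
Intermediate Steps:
(3290 + C) - 3017 = (3290 + 3317) - 3017 = 6607 - 3017 = 3590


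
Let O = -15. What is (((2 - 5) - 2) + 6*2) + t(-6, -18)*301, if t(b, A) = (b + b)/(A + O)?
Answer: 1281/11 ≈ 116.45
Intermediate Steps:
t(b, A) = 2*b/(-15 + A) (t(b, A) = (b + b)/(A - 15) = (2*b)/(-15 + A) = 2*b/(-15 + A))
(((2 - 5) - 2) + 6*2) + t(-6, -18)*301 = (((2 - 5) - 2) + 6*2) + (2*(-6)/(-15 - 18))*301 = ((-3 - 2) + 12) + (2*(-6)/(-33))*301 = (-5 + 12) + (2*(-6)*(-1/33))*301 = 7 + (4/11)*301 = 7 + 1204/11 = 1281/11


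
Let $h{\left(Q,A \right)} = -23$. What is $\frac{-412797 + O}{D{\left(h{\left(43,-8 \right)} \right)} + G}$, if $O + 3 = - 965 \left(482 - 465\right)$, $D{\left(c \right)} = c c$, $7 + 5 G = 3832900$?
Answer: $- \frac{306575}{547934} \approx -0.55951$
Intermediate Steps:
$G = \frac{3832893}{5}$ ($G = - \frac{7}{5} + \frac{1}{5} \cdot 3832900 = - \frac{7}{5} + 766580 = \frac{3832893}{5} \approx 7.6658 \cdot 10^{5}$)
$D{\left(c \right)} = c^{2}$
$O = -16408$ ($O = -3 - 965 \left(482 - 465\right) = -3 - 16405 = -16408$)
$\frac{-412797 + O}{D{\left(h{\left(43,-8 \right)} \right)} + G} = \frac{-412797 - 16408}{\left(-23\right)^{2} + \frac{3832893}{5}} = - \frac{429205}{529 + \frac{3832893}{5}} = - \frac{429205}{\frac{3835538}{5}} = \left(-429205\right) \frac{5}{3835538} = - \frac{306575}{547934}$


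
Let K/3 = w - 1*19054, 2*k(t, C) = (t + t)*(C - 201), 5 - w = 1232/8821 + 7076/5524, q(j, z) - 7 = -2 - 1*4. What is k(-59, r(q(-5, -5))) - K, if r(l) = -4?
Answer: 843544182065/12181801 ≈ 69246.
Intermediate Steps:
q(j, z) = 1 (q(j, z) = 7 + (-2 - 1*4) = 7 + (-2 - 4) = 7 - 6 = 1)
w = 43603264/12181801 (w = 5 - (1232/8821 + 7076/5524) = 5 - (1232*(1/8821) + 7076*(1/5524)) = 5 - (1232/8821 + 1769/1381) = 5 - 1*17305741/12181801 = 5 - 17305741/12181801 = 43603264/12181801 ≈ 3.5794)
k(t, C) = t*(-201 + C) (k(t, C) = ((t + t)*(C - 201))/2 = ((2*t)*(-201 + C))/2 = (2*t*(-201 + C))/2 = t*(-201 + C))
K = -696205298970/12181801 (K = 3*(43603264/12181801 - 1*19054) = 3*(43603264/12181801 - 19054) = 3*(-232068432990/12181801) = -696205298970/12181801 ≈ -57151.)
k(-59, r(q(-5, -5))) - K = -59*(-201 - 4) - 1*(-696205298970/12181801) = -59*(-205) + 696205298970/12181801 = 12095 + 696205298970/12181801 = 843544182065/12181801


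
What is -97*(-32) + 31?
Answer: 3135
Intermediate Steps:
-97*(-32) + 31 = 3104 + 31 = 3135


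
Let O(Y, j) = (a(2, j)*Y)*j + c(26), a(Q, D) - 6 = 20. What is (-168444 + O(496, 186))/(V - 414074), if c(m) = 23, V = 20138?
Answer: -2230235/393936 ≈ -5.6614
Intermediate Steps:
a(Q, D) = 26 (a(Q, D) = 6 + 20 = 26)
O(Y, j) = 23 + 26*Y*j (O(Y, j) = (26*Y)*j + 23 = 26*Y*j + 23 = 23 + 26*Y*j)
(-168444 + O(496, 186))/(V - 414074) = (-168444 + (23 + 26*496*186))/(20138 - 414074) = (-168444 + (23 + 2398656))/(-393936) = (-168444 + 2398679)*(-1/393936) = 2230235*(-1/393936) = -2230235/393936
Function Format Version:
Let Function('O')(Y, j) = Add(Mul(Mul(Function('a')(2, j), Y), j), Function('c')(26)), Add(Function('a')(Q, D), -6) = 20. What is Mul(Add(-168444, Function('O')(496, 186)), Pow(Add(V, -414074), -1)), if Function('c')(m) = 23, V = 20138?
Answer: Rational(-2230235, 393936) ≈ -5.6614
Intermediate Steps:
Function('a')(Q, D) = 26 (Function('a')(Q, D) = Add(6, 20) = 26)
Function('O')(Y, j) = Add(23, Mul(26, Y, j)) (Function('O')(Y, j) = Add(Mul(Mul(26, Y), j), 23) = Add(Mul(26, Y, j), 23) = Add(23, Mul(26, Y, j)))
Mul(Add(-168444, Function('O')(496, 186)), Pow(Add(V, -414074), -1)) = Mul(Add(-168444, Add(23, Mul(26, 496, 186))), Pow(Add(20138, -414074), -1)) = Mul(Add(-168444, Add(23, 2398656)), Pow(-393936, -1)) = Mul(Add(-168444, 2398679), Rational(-1, 393936)) = Mul(2230235, Rational(-1, 393936)) = Rational(-2230235, 393936)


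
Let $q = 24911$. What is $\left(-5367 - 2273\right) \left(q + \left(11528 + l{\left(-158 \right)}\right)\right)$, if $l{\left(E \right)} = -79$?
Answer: $-277790400$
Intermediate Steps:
$\left(-5367 - 2273\right) \left(q + \left(11528 + l{\left(-158 \right)}\right)\right) = \left(-5367 - 2273\right) \left(24911 + \left(11528 - 79\right)\right) = - 7640 \left(24911 + 11449\right) = \left(-7640\right) 36360 = -277790400$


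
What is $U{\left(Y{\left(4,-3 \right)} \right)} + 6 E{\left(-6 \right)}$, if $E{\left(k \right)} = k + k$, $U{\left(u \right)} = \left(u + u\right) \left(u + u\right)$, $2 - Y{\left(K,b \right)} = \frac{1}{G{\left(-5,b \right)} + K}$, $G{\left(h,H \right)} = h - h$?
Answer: $- \frac{239}{4} \approx -59.75$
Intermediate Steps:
$G{\left(h,H \right)} = 0$
$Y{\left(K,b \right)} = 2 - \frac{1}{K}$ ($Y{\left(K,b \right)} = 2 - \frac{1}{0 + K} = 2 - \frac{1}{K}$)
$U{\left(u \right)} = 4 u^{2}$ ($U{\left(u \right)} = 2 u 2 u = 4 u^{2}$)
$E{\left(k \right)} = 2 k$
$U{\left(Y{\left(4,-3 \right)} \right)} + 6 E{\left(-6 \right)} = 4 \left(2 - \frac{1}{4}\right)^{2} + 6 \cdot 2 \left(-6\right) = 4 \left(2 - \frac{1}{4}\right)^{2} + 6 \left(-12\right) = 4 \left(2 - \frac{1}{4}\right)^{2} - 72 = 4 \left(\frac{7}{4}\right)^{2} - 72 = 4 \cdot \frac{49}{16} - 72 = \frac{49}{4} - 72 = - \frac{239}{4}$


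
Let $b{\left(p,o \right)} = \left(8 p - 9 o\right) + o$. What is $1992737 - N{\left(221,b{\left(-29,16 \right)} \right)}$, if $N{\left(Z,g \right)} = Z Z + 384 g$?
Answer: $2082136$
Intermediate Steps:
$b{\left(p,o \right)} = - 8 o + 8 p$ ($b{\left(p,o \right)} = \left(- 9 o + 8 p\right) + o = - 8 o + 8 p$)
$N{\left(Z,g \right)} = Z^{2} + 384 g$
$1992737 - N{\left(221,b{\left(-29,16 \right)} \right)} = 1992737 - \left(221^{2} + 384 \left(\left(-8\right) 16 + 8 \left(-29\right)\right)\right) = 1992737 - \left(48841 + 384 \left(-128 - 232\right)\right) = 1992737 - \left(48841 + 384 \left(-360\right)\right) = 1992737 - \left(48841 - 138240\right) = 1992737 - -89399 = 1992737 + 89399 = 2082136$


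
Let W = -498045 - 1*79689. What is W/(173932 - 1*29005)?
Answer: -192578/48309 ≈ -3.9864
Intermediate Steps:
W = -577734 (W = -498045 - 79689 = -577734)
W/(173932 - 1*29005) = -577734/(173932 - 1*29005) = -577734/(173932 - 29005) = -577734/144927 = -577734*1/144927 = -192578/48309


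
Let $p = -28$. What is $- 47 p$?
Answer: $1316$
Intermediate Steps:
$- 47 p = \left(-47\right) \left(-28\right) = 1316$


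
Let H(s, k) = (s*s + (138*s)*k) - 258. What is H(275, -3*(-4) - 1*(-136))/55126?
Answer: 5691967/55126 ≈ 103.25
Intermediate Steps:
H(s, k) = -258 + s² + 138*k*s (H(s, k) = (s² + 138*k*s) - 258 = -258 + s² + 138*k*s)
H(275, -3*(-4) - 1*(-136))/55126 = (-258 + 275² + 138*(-3*(-4) - 1*(-136))*275)/55126 = (-258 + 75625 + 138*(12 + 136)*275)*(1/55126) = (-258 + 75625 + 138*148*275)*(1/55126) = (-258 + 75625 + 5616600)*(1/55126) = 5691967*(1/55126) = 5691967/55126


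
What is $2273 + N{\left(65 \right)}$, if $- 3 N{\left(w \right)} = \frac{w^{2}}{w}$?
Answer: $\frac{6754}{3} \approx 2251.3$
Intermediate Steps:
$N{\left(w \right)} = - \frac{w}{3}$ ($N{\left(w \right)} = - \frac{w^{2} \frac{1}{w}}{3} = - \frac{w}{3}$)
$2273 + N{\left(65 \right)} = 2273 - \frac{65}{3} = \frac{6754}{3}$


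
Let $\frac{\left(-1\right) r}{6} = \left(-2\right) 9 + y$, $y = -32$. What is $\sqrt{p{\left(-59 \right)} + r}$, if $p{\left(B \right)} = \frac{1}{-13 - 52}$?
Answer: $\frac{\sqrt{1267435}}{65} \approx 17.32$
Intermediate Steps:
$p{\left(B \right)} = - \frac{1}{65}$ ($p{\left(B \right)} = \frac{1}{-65} = - \frac{1}{65}$)
$r = 300$ ($r = - 6 \left(\left(-2\right) 9 - 32\right) = - 6 \left(-18 - 32\right) = \left(-6\right) \left(-50\right) = 300$)
$\sqrt{p{\left(-59 \right)} + r} = \sqrt{- \frac{1}{65} + 300} = \sqrt{\frac{19499}{65}} = \frac{\sqrt{1267435}}{65}$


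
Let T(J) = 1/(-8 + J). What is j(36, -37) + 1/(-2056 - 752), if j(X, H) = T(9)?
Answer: 2807/2808 ≈ 0.99964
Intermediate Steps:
j(X, H) = 1 (j(X, H) = 1/(-8 + 9) = 1/1 = 1)
j(36, -37) + 1/(-2056 - 752) = 1 + 1/(-2056 - 752) = 1 + 1/(-2808) = 1 - 1/2808 = 2807/2808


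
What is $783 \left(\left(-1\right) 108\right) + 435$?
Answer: $-84129$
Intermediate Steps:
$783 \left(\left(-1\right) 108\right) + 435 = 783 \left(-108\right) + 435 = -84564 + 435 = -84129$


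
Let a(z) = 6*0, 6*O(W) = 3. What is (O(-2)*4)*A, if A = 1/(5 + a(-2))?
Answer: 2/5 ≈ 0.40000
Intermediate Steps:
O(W) = 1/2 (O(W) = (1/6)*3 = 1/2)
a(z) = 0
A = 1/5 (A = 1/(5 + 0) = 1/5 ≈ 0.20000)
(O(-2)*4)*A = ((1/2)*4)*(1/5) = 2*(1/5) = 2/5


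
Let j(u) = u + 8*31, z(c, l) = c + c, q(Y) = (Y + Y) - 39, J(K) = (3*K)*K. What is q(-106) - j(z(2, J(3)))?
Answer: -503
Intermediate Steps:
J(K) = 3*K**2
q(Y) = -39 + 2*Y (q(Y) = 2*Y - 39 = -39 + 2*Y)
z(c, l) = 2*c
j(u) = 248 + u (j(u) = u + 248 = 248 + u)
q(-106) - j(z(2, J(3))) = (-39 + 2*(-106)) - (248 + 2*2) = (-39 - 212) - (248 + 4) = -251 - 1*252 = -251 - 252 = -503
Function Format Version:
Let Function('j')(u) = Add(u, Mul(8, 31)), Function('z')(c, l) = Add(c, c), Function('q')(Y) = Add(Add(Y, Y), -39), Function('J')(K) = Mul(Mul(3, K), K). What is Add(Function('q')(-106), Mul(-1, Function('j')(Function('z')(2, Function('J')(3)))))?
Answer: -503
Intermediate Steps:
Function('J')(K) = Mul(3, Pow(K, 2))
Function('q')(Y) = Add(-39, Mul(2, Y)) (Function('q')(Y) = Add(Mul(2, Y), -39) = Add(-39, Mul(2, Y)))
Function('z')(c, l) = Mul(2, c)
Function('j')(u) = Add(248, u) (Function('j')(u) = Add(u, 248) = Add(248, u))
Add(Function('q')(-106), Mul(-1, Function('j')(Function('z')(2, Function('J')(3))))) = Add(Add(-39, Mul(2, -106)), Mul(-1, Add(248, Mul(2, 2)))) = Add(Add(-39, -212), Mul(-1, Add(248, 4))) = Add(-251, Mul(-1, 252)) = Add(-251, -252) = -503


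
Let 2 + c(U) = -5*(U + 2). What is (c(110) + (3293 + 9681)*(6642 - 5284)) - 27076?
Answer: 17591054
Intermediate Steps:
c(U) = -12 - 5*U (c(U) = -2 - 5*(U + 2) = -2 - 5*(2 + U) = -2 + (-10 - 5*U) = -12 - 5*U)
(c(110) + (3293 + 9681)*(6642 - 5284)) - 27076 = ((-12 - 5*110) + (3293 + 9681)*(6642 - 5284)) - 27076 = ((-12 - 550) + 12974*1358) - 27076 = (-562 + 17618692) - 27076 = 17618130 - 27076 = 17591054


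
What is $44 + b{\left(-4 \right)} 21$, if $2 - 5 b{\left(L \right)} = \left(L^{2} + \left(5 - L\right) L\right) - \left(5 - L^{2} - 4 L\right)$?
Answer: $\frac{787}{5} \approx 157.4$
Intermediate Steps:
$b{\left(L \right)} = \frac{7}{5} - \frac{4 L}{5} - \frac{2 L^{2}}{5} - \frac{L \left(5 - L\right)}{5}$ ($b{\left(L \right)} = \frac{2}{5} - \frac{\left(L^{2} + \left(5 - L\right) L\right) - \left(5 - L^{2} - 4 L\right)}{5} = \frac{2}{5} - \frac{\left(L^{2} + L \left(5 - L\right)\right) + \left(-5 + L^{2} + 4 L\right)}{5} = \frac{2}{5} - \frac{-5 + 2 L^{2} + 4 L + L \left(5 - L\right)}{5} = \frac{2}{5} - \left(-1 + \frac{2 L^{2}}{5} + \frac{4 L}{5} + \frac{L \left(5 - L\right)}{5}\right) = \frac{7}{5} - \frac{4 L}{5} - \frac{2 L^{2}}{5} - \frac{L \left(5 - L\right)}{5}$)
$44 + b{\left(-4 \right)} 21 = 44 + \left(\frac{7}{5} - - \frac{36}{5} - \frac{\left(-4\right)^{2}}{5}\right) 21 = 44 + \left(\frac{7}{5} + \frac{36}{5} - \frac{16}{5}\right) 21 = 44 + \frac{27}{5} \cdot 21 = 44 + \frac{567}{5} = \frac{787}{5}$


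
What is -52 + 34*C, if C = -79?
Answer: -2738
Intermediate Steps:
-52 + 34*C = -52 + 34*(-79) = -52 - 2686 = -2738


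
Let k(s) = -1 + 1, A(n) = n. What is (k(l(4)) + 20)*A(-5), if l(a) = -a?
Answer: -100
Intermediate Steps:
k(s) = 0
(k(l(4)) + 20)*A(-5) = (0 + 20)*(-5) = 20*(-5) = -100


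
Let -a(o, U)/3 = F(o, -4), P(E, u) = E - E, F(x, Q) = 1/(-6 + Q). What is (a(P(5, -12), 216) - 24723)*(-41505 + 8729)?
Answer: 4051556076/5 ≈ 8.1031e+8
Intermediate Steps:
P(E, u) = 0
a(o, U) = 3/10 (a(o, U) = -3/(-6 - 4) = -3/(-10) = -3*(-⅒) = 3/10)
(a(P(5, -12), 216) - 24723)*(-41505 + 8729) = (3/10 - 24723)*(-41505 + 8729) = -247227/10*(-32776) = 4051556076/5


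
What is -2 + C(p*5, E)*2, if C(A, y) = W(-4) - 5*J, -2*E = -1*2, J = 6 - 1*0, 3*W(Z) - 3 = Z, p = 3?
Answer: -188/3 ≈ -62.667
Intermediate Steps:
W(Z) = 1 + Z/3
J = 6 (J = 6 + 0 = 6)
E = 1 (E = -(-1)*2/2 = -½*(-2) = 1)
C(A, y) = -91/3 (C(A, y) = (1 + (⅓)*(-4)) - 5*6 = (1 - 4/3) - 30 = -⅓ - 30 = -91/3)
-2 + C(p*5, E)*2 = -2 - 91/3*2 = -2 - 182/3 = -188/3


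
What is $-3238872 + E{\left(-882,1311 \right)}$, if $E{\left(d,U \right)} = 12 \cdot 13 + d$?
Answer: $-3239598$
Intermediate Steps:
$E{\left(d,U \right)} = 156 + d$
$-3238872 + E{\left(-882,1311 \right)} = -3238872 + \left(156 - 882\right) = -3238872 - 726 = -3239598$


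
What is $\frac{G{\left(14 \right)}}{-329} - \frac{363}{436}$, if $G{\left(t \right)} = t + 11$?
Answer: $- \frac{130327}{143444} \approx -0.90856$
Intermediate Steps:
$G{\left(t \right)} = 11 + t$
$\frac{G{\left(14 \right)}}{-329} - \frac{363}{436} = \frac{11 + 14}{-329} - \frac{363}{436} = 25 \left(- \frac{1}{329}\right) - \frac{363}{436} = - \frac{25}{329} - \frac{363}{436} = - \frac{130327}{143444}$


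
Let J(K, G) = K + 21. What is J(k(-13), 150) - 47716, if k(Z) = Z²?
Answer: -47526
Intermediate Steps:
J(K, G) = 21 + K
J(k(-13), 150) - 47716 = (21 + (-13)²) - 47716 = (21 + 169) - 47716 = 190 - 47716 = -47526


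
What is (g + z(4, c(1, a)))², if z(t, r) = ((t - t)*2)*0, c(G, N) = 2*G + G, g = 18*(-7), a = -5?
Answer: 15876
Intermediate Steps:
g = -126
c(G, N) = 3*G
z(t, r) = 0 (z(t, r) = (0*2)*0 = 0*0 = 0)
(g + z(4, c(1, a)))² = (-126 + 0)² = (-126)² = 15876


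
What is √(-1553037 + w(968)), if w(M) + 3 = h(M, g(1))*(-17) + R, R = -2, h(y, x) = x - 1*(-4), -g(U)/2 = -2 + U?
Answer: 46*I*√734 ≈ 1246.3*I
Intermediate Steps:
g(U) = 4 - 2*U (g(U) = -2*(-2 + U) = 4 - 2*U)
h(y, x) = 4 + x (h(y, x) = x + 4 = 4 + x)
w(M) = -107 (w(M) = -3 + ((4 + (4 - 2*1))*(-17) - 2) = -3 + ((4 + (4 - 2))*(-17) - 2) = -3 + ((4 + 2)*(-17) - 2) = -3 + (6*(-17) - 2) = -3 + (-102 - 2) = -3 - 104 = -107)
√(-1553037 + w(968)) = √(-1553037 - 107) = √(-1553144) = 46*I*√734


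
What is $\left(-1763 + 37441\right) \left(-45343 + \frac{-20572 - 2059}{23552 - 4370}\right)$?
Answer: $- \frac{15516220504823}{9591} \approx -1.6178 \cdot 10^{9}$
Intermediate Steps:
$\left(-1763 + 37441\right) \left(-45343 + \frac{-20572 - 2059}{23552 - 4370}\right) = 35678 \left(-45343 - \frac{22631}{19182}\right) = 35678 \left(- \frac{869792057}{19182}\right) = - \frac{15516220504823}{9591}$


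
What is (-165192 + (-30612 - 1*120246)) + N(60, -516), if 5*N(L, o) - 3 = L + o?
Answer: -1580703/5 ≈ -3.1614e+5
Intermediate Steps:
N(L, o) = ⅗ + L/5 + o/5 (N(L, o) = ⅗ + (L + o)/5 = ⅗ + (L/5 + o/5) = ⅗ + L/5 + o/5)
(-165192 + (-30612 - 1*120246)) + N(60, -516) = (-165192 + (-30612 - 1*120246)) + (⅗ + (⅕)*60 + (⅕)*(-516)) = (-165192 + (-30612 - 120246)) + (⅗ + 12 - 516/5) = (-165192 - 150858) - 453/5 = -316050 - 453/5 = -1580703/5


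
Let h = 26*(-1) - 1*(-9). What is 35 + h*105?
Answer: -1750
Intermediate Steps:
h = -17 (h = -26 + 9 = -17)
35 + h*105 = 35 - 17*105 = 35 - 1785 = -1750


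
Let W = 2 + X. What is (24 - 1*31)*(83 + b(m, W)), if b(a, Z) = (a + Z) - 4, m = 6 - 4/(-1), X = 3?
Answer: -658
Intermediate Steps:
W = 5 (W = 2 + 3 = 5)
m = 10 (m = 6 - 4*(-1) = 6 + 4 = 10)
b(a, Z) = -4 + Z + a (b(a, Z) = (Z + a) - 4 = -4 + Z + a)
(24 - 1*31)*(83 + b(m, W)) = (24 - 1*31)*(83 + (-4 + 5 + 10)) = (24 - 31)*(83 + 11) = -7*94 = -658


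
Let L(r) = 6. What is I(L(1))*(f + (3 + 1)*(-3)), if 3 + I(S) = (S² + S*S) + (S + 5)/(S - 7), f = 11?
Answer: -58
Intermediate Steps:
I(S) = -3 + 2*S² + (5 + S)/(-7 + S) (I(S) = -3 + ((S² + S*S) + (S + 5)/(S - 7)) = -3 + ((S² + S²) + (5 + S)/(-7 + S)) = -3 + (2*S² + (5 + S)/(-7 + S)) = -3 + 2*S² + (5 + S)/(-7 + S))
I(L(1))*(f + (3 + 1)*(-3)) = (2*(13 + 6³ - 1*6 - 7*6²)/(-7 + 6))*(11 + (3 + 1)*(-3)) = (2*(13 + 216 - 6 - 7*36)/(-1))*(11 + 4*(-3)) = (2*(-1)*(13 + 216 - 6 - 252))*(11 - 12) = (2*(-1)*(-29))*(-1) = 58*(-1) = -58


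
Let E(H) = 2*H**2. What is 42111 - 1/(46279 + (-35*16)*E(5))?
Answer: 769746968/18279 ≈ 42111.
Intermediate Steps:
42111 - 1/(46279 + (-35*16)*E(5)) = 42111 - 1/(46279 + (-35*16)*(2*5**2)) = 42111 - 1/(46279 - 1120*25) = 42111 - 1/(46279 - 560*50) = 42111 - 1/(46279 - 28000) = 42111 - 1/18279 = 769746968/18279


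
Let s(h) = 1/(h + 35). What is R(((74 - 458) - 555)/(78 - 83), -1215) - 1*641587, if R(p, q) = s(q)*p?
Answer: -3785364239/5900 ≈ -6.4159e+5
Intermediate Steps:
s(h) = 1/(35 + h)
R(p, q) = p/(35 + q)
R(((74 - 458) - 555)/(78 - 83), -1215) - 1*641587 = (((74 - 458) - 555)/(78 - 83))/(35 - 1215) - 1*641587 = ((-384 - 555)/(-5))/(-1180) - 641587 = -939*(-⅕)*(-1/1180) - 641587 = (939/5)*(-1/1180) - 641587 = -939/5900 - 641587 = -3785364239/5900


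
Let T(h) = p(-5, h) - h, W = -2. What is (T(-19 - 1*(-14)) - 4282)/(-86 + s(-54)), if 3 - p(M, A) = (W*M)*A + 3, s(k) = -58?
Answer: 1409/48 ≈ 29.354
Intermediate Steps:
p(M, A) = 2*A*M (p(M, A) = 3 - ((-2*M)*A + 3) = 3 - (-2*A*M + 3) = 3 - (3 - 2*A*M) = 3 + (-3 + 2*A*M) = 2*A*M)
T(h) = -11*h (T(h) = 2*h*(-5) - h = -10*h - h = -11*h)
(T(-19 - 1*(-14)) - 4282)/(-86 + s(-54)) = (-11*(-19 - 1*(-14)) - 4282)/(-86 - 58) = (-11*(-19 + 14) - 4282)/(-144) = (-11*(-5) - 4282)*(-1/144) = (55 - 4282)*(-1/144) = -4227*(-1/144) = 1409/48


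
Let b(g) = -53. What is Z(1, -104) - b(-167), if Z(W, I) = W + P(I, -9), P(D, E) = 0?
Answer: 54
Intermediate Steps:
Z(W, I) = W (Z(W, I) = W + 0 = W)
Z(1, -104) - b(-167) = 1 - 1*(-53) = 1 + 53 = 54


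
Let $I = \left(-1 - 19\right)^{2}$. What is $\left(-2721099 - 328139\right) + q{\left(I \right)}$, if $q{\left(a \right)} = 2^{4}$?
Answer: $-3049222$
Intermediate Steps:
$I = 400$ ($I = \left(-20\right)^{2} = 400$)
$q{\left(a \right)} = 16$
$\left(-2721099 - 328139\right) + q{\left(I \right)} = \left(-2721099 - 328139\right) + 16 = -3049238 + 16 = -3049222$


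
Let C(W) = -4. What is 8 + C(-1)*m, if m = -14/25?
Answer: 256/25 ≈ 10.240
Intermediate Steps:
m = -14/25 (m = -14*1/25 = -14/25 ≈ -0.56000)
8 + C(-1)*m = 8 - 4*(-14/25) = 8 + 56/25 = 256/25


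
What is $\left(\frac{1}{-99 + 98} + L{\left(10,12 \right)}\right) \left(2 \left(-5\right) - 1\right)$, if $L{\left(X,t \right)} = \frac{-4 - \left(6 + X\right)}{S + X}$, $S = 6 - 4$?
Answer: $\frac{88}{3} \approx 29.333$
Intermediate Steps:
$S = 2$ ($S = 6 - 4 = 2$)
$L{\left(X,t \right)} = \frac{-10 - X}{2 + X}$ ($L{\left(X,t \right)} = \frac{-4 - \left(6 + X\right)}{2 + X} = \frac{-10 - X}{2 + X}$)
$\left(\frac{1}{-99 + 98} + L{\left(10,12 \right)}\right) \left(2 \left(-5\right) - 1\right) = \left(\frac{1}{-99 + 98} + \frac{-10 - 10}{2 + 10}\right) \left(2 \left(-5\right) - 1\right) = \left(\frac{1}{-1} + \frac{-10 - 10}{12}\right) \left(-10 - 1\right) = \left(-1 + \frac{1}{12} \left(-20\right)\right) \left(-11\right) = \left(-1 - \frac{5}{3}\right) \left(-11\right) = \left(- \frac{8}{3}\right) \left(-11\right) = \frac{88}{3}$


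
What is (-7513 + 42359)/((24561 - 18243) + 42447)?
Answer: 34846/48765 ≈ 0.71457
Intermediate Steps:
(-7513 + 42359)/((24561 - 18243) + 42447) = 34846/(6318 + 42447) = 34846/48765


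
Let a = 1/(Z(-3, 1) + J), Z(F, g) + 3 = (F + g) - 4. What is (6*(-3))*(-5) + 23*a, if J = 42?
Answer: 2993/33 ≈ 90.697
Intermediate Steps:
Z(F, g) = -7 + F + g (Z(F, g) = -3 + ((F + g) - 4) = -3 + (-4 + F + g) = -7 + F + g)
a = 1/33 (a = 1/((-7 - 3 + 1) + 42) = 1/(-9 + 42) = 1/33 ≈ 0.030303)
(6*(-3))*(-5) + 23*a = (6*(-3))*(-5) + 23*(1/33) = -18*(-5) + 23/33 = 90 + 23/33 = 2993/33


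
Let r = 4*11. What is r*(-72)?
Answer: -3168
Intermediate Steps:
r = 44
r*(-72) = 44*(-72) = -3168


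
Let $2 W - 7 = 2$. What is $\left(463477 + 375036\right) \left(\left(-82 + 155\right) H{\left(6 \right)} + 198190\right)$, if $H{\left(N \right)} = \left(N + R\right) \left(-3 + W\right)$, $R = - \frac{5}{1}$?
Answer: $\frac{332553417287}{2} \approx 1.6628 \cdot 10^{11}$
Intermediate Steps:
$W = \frac{9}{2}$ ($W = \frac{7}{2} + \frac{1}{2} \cdot 2 = \frac{7}{2} + 1 = \frac{9}{2} \approx 4.5$)
$R = -5$ ($R = \left(-5\right) 1 = -5$)
$H{\left(N \right)} = - \frac{15}{2} + \frac{3 N}{2}$ ($H{\left(N \right)} = \left(N - 5\right) \left(-3 + \frac{9}{2}\right) = \left(-5 + N\right) \frac{3}{2} = - \frac{15}{2} + \frac{3 N}{2}$)
$\left(463477 + 375036\right) \left(\left(-82 + 155\right) H{\left(6 \right)} + 198190\right) = \left(463477 + 375036\right) \left(\left(-82 + 155\right) \left(- \frac{15}{2} + \frac{3}{2} \cdot 6\right) + 198190\right) = 838513 \left(73 \left(- \frac{15}{2} + 9\right) + 198190\right) = 838513 \left(73 \cdot \frac{3}{2} + 198190\right) = 838513 \left(\frac{219}{2} + 198190\right) = 838513 \cdot \frac{396599}{2} = \frac{332553417287}{2}$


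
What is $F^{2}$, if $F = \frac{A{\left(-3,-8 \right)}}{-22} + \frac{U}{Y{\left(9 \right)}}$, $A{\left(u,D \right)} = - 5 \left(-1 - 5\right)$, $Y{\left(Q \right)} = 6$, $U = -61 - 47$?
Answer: $\frac{45369}{121} \approx 374.95$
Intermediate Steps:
$U = -108$
$A{\left(u,D \right)} = 30$ ($A{\left(u,D \right)} = \left(-5\right) \left(-6\right) = 30$)
$F = - \frac{213}{11}$ ($F = \frac{30}{-22} - \frac{108}{6} = 30 \left(- \frac{1}{22}\right) - 18 = - \frac{15}{11} - 18 = - \frac{213}{11} \approx -19.364$)
$F^{2} = \left(- \frac{213}{11}\right)^{2} = \frac{45369}{121}$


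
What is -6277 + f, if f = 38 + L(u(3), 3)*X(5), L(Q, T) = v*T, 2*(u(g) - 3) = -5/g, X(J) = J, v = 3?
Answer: -6194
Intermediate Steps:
u(g) = 3 - 5/(2*g) (u(g) = 3 + (-5/g)/2 = 3 - 5/(2*g))
L(Q, T) = 3*T
f = 83 (f = 38 + (3*3)*5 = 38 + 9*5 = 38 + 45 = 83)
-6277 + f = -6277 + 83 = -6194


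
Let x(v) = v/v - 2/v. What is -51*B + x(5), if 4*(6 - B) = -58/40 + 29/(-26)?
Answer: -351633/1040 ≈ -338.11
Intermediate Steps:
B = 6907/1040 (B = 6 - (-58/40 + 29/(-26))/4 = 6 - (-58*1/40 + 29*(-1/26))/4 = 6 - (-29/20 - 29/26)/4 = 6 - ¼*(-667/260) = 6 + 667/1040 = 6907/1040 ≈ 6.6413)
x(v) = 1 - 2/v
-51*B + x(5) = -51*6907/1040 + (-2 + 5)/5 = -352257/1040 + (⅕)*3 = -352257/1040 + ⅗ = -351633/1040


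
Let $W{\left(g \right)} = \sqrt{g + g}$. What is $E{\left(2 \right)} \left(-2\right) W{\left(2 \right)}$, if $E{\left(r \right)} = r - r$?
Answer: $0$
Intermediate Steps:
$E{\left(r \right)} = 0$
$W{\left(g \right)} = \sqrt{2} \sqrt{g}$ ($W{\left(g \right)} = \sqrt{2 g} = \sqrt{2} \sqrt{g}$)
$E{\left(2 \right)} \left(-2\right) W{\left(2 \right)} = 0 \left(-2\right) \sqrt{2} \sqrt{2} = 0 \cdot 2 = 0$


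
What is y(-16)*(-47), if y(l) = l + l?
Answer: 1504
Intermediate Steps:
y(l) = 2*l
y(-16)*(-47) = (2*(-16))*(-47) = -32*(-47) = 1504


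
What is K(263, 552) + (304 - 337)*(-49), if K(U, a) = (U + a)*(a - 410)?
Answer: 117347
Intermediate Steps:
K(U, a) = (-410 + a)*(U + a) (K(U, a) = (U + a)*(-410 + a) = (-410 + a)*(U + a))
K(263, 552) + (304 - 337)*(-49) = (552² - 410*263 - 410*552 + 263*552) + (304 - 337)*(-49) = (304704 - 107830 - 226320 + 145176) - 33*(-49) = 115730 + 1617 = 117347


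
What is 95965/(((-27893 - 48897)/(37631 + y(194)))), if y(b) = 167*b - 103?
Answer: -671044859/7679 ≈ -87387.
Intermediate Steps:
y(b) = -103 + 167*b
95965/(((-27893 - 48897)/(37631 + y(194)))) = 95965/(((-27893 - 48897)/(37631 + (-103 + 167*194)))) = 95965/((-76790/(37631 + (-103 + 32398)))) = 95965/((-76790/(37631 + 32295))) = 95965/((-76790/69926)) = 95965/((-76790*1/69926)) = 95965/(-38395/34963) = 95965*(-34963/38395) = -671044859/7679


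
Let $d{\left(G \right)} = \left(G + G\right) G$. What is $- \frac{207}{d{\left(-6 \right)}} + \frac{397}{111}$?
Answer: $\frac{623}{888} \approx 0.70158$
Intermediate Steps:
$d{\left(G \right)} = 2 G^{2}$ ($d{\left(G \right)} = 2 G G = 2 G^{2}$)
$- \frac{207}{d{\left(-6 \right)}} + \frac{397}{111} = - \frac{207}{2 \left(-6\right)^{2}} + \frac{397}{111} = - \frac{207}{2 \cdot 36} + 397 \cdot \frac{1}{111} = - \frac{207}{72} + \frac{397}{111} = \left(-207\right) \frac{1}{72} + \frac{397}{111} = - \frac{23}{8} + \frac{397}{111} = \frac{623}{888}$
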